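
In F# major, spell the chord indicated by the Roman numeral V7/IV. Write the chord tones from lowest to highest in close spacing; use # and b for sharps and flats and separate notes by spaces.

V7/IV is a secondary dominant — the dominant seventh of IV. IV in F# major is B, so the applied chord's root is F#, a perfect fifth above.
Building a dominant seventh chord on F# gives F#-A#-C#-E.

F# A# C# E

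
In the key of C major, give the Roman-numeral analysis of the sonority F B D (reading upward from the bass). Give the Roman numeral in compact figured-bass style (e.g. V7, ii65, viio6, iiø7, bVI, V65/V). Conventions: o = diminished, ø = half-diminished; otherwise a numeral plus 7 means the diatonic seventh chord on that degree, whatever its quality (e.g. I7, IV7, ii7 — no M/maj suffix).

The pitches B-D-F form a diminished triad rooted on B.
B is scale degree 7 in C major, and a diminished triad on that degree is written viio.
With F in the bass the chord is in second inversion, so the figured bass is 64.

viio64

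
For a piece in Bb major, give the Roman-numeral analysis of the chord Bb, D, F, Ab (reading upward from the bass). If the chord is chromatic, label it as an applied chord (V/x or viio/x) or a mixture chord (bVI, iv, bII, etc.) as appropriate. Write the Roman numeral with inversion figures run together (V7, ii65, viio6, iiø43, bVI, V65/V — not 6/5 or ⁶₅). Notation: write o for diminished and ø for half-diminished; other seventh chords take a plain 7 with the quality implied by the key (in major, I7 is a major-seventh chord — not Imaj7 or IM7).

The pitches Bb-D-F-Ab form a dominant seventh chord rooted on Bb.
Bb is not a diatonic chord root with this quality in Bb major, but it lies a perfect fifth above Eb (IV), so the chord functions as an applied dominant of IV.

V7/IV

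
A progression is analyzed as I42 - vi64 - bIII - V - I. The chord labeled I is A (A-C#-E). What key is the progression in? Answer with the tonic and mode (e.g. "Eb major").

A major

The chord A is a major triad rooted on A; its label is I.
If A is scale degree 1 and the mode makes that degree carry a major triad, the tonic is A and the mode is major.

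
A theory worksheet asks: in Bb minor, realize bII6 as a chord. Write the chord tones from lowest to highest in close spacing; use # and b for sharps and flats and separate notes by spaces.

Eb Gb Cb

bII6 is the Neapolitan sixth — a major triad on the lowered second degree, here in its customary first inversion. In Bb minor that root is Cb.
So the chord is Cb-Eb-Gb.
With the 6 figure the chord is in first inversion; from the bass Eb upward in close position it reads Eb-Gb-Cb.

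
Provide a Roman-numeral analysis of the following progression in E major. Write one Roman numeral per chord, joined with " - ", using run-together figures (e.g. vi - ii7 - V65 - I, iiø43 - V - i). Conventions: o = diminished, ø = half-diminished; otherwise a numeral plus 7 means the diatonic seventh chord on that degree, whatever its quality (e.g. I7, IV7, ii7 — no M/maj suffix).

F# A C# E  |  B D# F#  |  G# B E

ii7 - V - I6

F#-A-C#-E has root F#, degree 2 in E major, so ii7.
B-D#-F#: major triad on B = scale degree 5 → V.
G#-B-E: root E is the tonic; major triad there is I6.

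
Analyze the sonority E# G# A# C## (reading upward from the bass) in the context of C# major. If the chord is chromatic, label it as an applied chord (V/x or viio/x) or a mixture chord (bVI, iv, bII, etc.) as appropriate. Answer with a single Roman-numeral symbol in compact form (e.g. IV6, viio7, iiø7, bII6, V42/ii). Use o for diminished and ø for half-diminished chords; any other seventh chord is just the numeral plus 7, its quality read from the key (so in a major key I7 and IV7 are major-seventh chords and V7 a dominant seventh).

V43/ii

Stacked in thirds the chord is A#-C##-E#-G#: a dominant seventh chord on A#.
A# is not a diatonic chord root with this quality in C# major, but it lies a perfect fifth above D# (ii), so the chord functions as an applied dominant of ii.
With E# in the bass the chord is in second inversion, so the figured bass is 43.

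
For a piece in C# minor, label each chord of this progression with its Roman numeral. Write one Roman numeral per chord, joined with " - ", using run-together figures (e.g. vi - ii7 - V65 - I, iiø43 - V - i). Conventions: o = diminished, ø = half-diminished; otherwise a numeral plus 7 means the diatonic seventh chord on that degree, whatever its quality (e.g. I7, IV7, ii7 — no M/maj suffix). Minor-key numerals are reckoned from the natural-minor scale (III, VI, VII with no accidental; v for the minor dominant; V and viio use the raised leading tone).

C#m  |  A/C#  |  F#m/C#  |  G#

i - VI6 - iv64 - V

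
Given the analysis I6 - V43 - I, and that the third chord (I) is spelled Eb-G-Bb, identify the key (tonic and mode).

I is given as Eb-G-Bb — a major triad with root Eb.
If Eb is scale degree 1 and the mode makes that degree carry a major triad, the tonic is Eb and the mode is major.

Eb major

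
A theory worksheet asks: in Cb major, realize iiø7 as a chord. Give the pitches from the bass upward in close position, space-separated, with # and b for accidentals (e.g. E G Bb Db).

Db Fb Abb Cb

iiø7 is the half-diminished supertonic seventh, borrowed from the parallel minor. In Cb major that root is Db.
So the chord is Db-Fb-Abb-Cb, a half-diminished seventh chord.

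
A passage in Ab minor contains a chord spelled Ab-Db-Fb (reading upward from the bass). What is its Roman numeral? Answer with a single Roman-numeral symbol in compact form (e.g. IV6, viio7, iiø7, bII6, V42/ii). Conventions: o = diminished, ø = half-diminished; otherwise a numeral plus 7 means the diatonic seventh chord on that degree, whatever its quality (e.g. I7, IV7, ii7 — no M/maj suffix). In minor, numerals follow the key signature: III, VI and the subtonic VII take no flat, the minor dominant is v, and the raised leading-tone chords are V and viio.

Stacked in thirds the chord is Db-Fb-Ab: a minor triad on Db.
Db is scale degree 4 in Ab minor, and a minor triad on that degree is written iv.
With Ab in the bass the chord is in second inversion, so the figured bass is 64.

iv64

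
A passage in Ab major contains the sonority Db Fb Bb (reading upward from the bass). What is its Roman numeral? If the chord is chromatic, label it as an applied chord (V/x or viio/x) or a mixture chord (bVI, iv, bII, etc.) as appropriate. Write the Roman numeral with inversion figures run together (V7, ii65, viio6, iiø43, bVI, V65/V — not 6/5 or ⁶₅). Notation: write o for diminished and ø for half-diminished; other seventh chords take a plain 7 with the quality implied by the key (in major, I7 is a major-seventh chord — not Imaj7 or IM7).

iio6

The pitches Bb-Db-Fb form a diminished triad rooted on Bb.
Bb is the second degree of Ab major. This is the diminished supertonic triad, borrowed from the parallel minor.
With Db in the bass the chord is in first inversion, so the figured bass is 6.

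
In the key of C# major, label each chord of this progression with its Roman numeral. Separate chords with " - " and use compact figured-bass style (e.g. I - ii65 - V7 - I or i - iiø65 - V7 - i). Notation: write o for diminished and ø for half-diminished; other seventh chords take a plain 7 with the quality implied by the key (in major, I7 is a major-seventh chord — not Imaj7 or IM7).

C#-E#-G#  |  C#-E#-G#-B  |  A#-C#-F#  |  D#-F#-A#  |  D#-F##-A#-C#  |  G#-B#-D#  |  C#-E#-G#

C#-E#-G# has root C#, degree 1 in C# major, so I.
C#-E#-G#-B is the secondary dominant of IV (dominant seventh chord on C#): V7/IV.
A#-C#-F# has root F#, degree 4 in C# major, so IV6.
D#-F#-A# has root D#, degree 2 in C# major, so ii.
D#-F##-A#-C#: chromatic; D# is V of V, so V7/V.
G#-B#-D#: major triad on G# = scale degree 5 → V.
C#-E#-G#: root C# is the tonic; major triad there is I.

I - V7/IV - IV6 - ii - V7/V - V - I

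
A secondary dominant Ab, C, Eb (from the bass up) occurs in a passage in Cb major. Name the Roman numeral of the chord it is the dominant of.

ii

The chord is a major triad on Ab.
A dominant resolves down a perfect fifth: Ab → Db. In Cb major, Db is scale degree 2, i.e. ii.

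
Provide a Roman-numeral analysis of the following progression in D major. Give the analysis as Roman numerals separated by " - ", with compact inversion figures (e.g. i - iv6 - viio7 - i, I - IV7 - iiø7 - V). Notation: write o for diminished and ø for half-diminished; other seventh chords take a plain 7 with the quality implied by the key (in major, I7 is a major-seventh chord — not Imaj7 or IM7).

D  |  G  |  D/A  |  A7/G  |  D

I - IV - I64 - V42 - I

D has root D, degree 1 in D major, so I.
G: root G is the subdominant; major triad there is IV.
D/A has root D, degree 1 in D major, so I64.
A7/G: dominant seventh chord on A = scale degree 5 → V42.
D: major triad on D = scale degree 1 → I.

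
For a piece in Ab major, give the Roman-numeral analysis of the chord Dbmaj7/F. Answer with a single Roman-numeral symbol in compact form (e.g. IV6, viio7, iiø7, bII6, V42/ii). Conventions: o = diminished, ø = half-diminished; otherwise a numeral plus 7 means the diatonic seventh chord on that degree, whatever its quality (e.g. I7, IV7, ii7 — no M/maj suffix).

The pitches Db-F-Ab-C form a major seventh chord rooted on Db.
Db is scale degree 4 in Ab major, and a major seventh chord on that degree is written IV7.
With F in the bass the chord is in first inversion, so the figured bass is 65.

IV65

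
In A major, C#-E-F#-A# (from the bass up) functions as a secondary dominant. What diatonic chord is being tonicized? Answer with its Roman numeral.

The chord is a dominant seventh chord on F#.
A dominant resolves down a perfect fifth: F# → B. In A major, B is scale degree 2, i.e. ii.

ii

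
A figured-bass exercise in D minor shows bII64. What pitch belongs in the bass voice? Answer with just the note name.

bII in D minor has root Eb; the chord is Eb-G-Bb.
The figure 64 means second inversion — the fifth is in the bass.

Bb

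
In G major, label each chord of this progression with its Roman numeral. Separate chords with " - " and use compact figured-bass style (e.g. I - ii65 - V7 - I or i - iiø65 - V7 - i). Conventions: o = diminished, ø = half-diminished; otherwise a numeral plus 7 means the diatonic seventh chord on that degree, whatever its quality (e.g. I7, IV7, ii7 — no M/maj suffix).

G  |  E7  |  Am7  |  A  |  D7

I - V7/ii - ii7 - V/V - V7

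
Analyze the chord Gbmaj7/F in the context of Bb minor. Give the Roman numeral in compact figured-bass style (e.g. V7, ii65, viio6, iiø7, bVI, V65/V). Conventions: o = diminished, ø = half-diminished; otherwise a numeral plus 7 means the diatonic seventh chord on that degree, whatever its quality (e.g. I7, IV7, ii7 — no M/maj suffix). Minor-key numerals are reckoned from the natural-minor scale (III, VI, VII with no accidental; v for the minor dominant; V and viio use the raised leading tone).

The pitches Gb-Bb-Db-F form a major seventh chord rooted on Gb.
In Bb minor, Gb is the submediant; the diatonic major seventh chord there is VI7.
With F in the bass the chord is in third inversion, so the figured bass is 42.

VI42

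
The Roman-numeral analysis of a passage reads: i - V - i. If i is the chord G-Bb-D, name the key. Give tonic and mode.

G minor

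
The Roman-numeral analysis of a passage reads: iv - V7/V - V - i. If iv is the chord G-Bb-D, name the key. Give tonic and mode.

iv is given as G-Bb-D — a minor triad with root G.
iv on G implies G is the subdominant; that puts the tonic at D, and the lowercase numeral fits minor mode.

D minor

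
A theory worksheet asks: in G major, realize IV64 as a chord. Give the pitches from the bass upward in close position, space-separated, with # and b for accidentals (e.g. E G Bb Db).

G C E

In G major, the subdominant is C, and the diatonic chord built there is a major triad.
Stacking thirds from C gives C-E-G.
With the 64 figure the chord is in second inversion; from the bass G upward in close position it reads G-C-E.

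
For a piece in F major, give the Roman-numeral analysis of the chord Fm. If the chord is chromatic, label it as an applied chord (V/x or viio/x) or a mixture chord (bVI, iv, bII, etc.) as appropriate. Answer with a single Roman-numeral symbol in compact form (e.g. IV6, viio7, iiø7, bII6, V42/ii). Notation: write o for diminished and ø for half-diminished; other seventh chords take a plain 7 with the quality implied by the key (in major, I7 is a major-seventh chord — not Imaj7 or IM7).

i

Stacked in thirds the chord is F-Ab-C: a minor triad on F.
F is the first degree of F major. This is the minor tonic, borrowed from the parallel minor.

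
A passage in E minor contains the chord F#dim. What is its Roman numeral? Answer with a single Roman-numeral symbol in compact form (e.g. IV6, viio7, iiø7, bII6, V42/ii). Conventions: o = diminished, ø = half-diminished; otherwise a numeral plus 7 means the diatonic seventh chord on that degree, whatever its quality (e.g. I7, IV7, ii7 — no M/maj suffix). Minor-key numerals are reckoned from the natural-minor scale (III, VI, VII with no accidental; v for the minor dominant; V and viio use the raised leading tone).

Stacked in thirds the chord is F#-A-C: a diminished triad on F#.
F# is scale degree 2 in E minor, and a diminished triad on that degree is written iio.

iio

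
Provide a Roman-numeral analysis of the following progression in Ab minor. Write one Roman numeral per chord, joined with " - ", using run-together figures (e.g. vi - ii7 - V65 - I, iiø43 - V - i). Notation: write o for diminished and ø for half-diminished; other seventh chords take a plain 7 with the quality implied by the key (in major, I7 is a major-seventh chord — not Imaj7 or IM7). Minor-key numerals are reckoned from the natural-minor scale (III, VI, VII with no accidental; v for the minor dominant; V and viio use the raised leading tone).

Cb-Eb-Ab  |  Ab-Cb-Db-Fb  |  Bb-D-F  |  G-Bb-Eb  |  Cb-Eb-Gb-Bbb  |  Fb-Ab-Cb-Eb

i6 - iv43 - V/V - V6 - V7/VI - VI7

Cb-Eb-Ab has root Ab, degree 1 in Ab minor, so i6.
Ab-Cb-Db-Fb: root Db is the subdominant; minor seventh chord there is iv43.
Bb-D-F is the secondary dominant of V (major triad on Bb): V/V.
G-Bb-Eb: major triad on Eb = scale degree 5 → V6.
Cb-Eb-Gb-Bbb is the secondary dominant of VI (dominant seventh chord on Cb): V7/VI.
Fb-Ab-Cb-Eb: major seventh chord on Fb = scale degree 6 → VI7.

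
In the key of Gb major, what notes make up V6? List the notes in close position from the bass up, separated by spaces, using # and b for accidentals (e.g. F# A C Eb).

F Ab Db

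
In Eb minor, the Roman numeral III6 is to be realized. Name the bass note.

Bb

III in Eb minor has root Gb; the chord is Gb-Bb-Db.
The figure 6 means first inversion — the third is in the bass.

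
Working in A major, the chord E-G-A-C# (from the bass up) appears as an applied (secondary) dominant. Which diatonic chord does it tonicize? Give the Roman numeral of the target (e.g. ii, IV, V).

IV

The chord is a dominant seventh chord on A.
A dominant resolves down a perfect fifth: A → D. In A major, D is scale degree 4, i.e. IV.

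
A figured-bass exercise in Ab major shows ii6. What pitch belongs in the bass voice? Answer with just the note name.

Db

ii in Ab major has root Bb; the chord is Bb-Db-F.
The figure 6 means first inversion — the third is in the bass.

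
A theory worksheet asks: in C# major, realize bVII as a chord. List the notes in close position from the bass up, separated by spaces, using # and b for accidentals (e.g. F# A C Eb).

B D# F#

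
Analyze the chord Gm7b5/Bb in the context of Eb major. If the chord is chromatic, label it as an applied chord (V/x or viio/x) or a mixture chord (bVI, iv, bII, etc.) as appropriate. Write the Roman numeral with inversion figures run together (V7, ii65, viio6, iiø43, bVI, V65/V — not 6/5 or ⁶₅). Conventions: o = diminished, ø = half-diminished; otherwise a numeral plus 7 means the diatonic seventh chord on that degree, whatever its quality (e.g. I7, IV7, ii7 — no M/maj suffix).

Stacked in thirds the chord is G-Bb-Db-F: a half-diminished seventh chord on G.
G sits a half step below Ab (IV in Eb major); a diminished chord there is the applied leading-tone chord of IV.
With Bb in the bass the chord is in first inversion, so the figured bass is 65.

viiø65/IV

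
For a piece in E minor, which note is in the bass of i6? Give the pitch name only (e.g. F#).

i in E minor has root E; the chord is E-G-B.
The figure 6 means first inversion — the third is in the bass.

G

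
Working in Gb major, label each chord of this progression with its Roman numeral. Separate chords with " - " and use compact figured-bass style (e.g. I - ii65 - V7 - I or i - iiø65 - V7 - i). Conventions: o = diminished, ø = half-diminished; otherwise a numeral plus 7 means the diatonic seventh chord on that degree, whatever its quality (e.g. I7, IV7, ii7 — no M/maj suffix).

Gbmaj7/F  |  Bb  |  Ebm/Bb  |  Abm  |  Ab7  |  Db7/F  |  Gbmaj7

Gbmaj7/F: root Gb is the tonic; major seventh chord there is I42.
Bb: a major triad on Bb, the applied dominant of vi → V/vi.
Ebm/Bb: root Eb is the submediant; minor triad there is vi64.
Abm has root Ab, degree 2 in Gb major, so ii.
Ab7: chromatic; Ab is V of V, so V7/V.
Db7/F: dominant seventh chord on Db = scale degree 5 → V65.
Gbmaj7 has root Gb, degree 1 in Gb major, so I7.

I42 - V/vi - vi64 - ii - V7/V - V65 - I7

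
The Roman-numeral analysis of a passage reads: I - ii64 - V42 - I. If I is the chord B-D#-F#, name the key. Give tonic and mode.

B major

The chord B is a major triad rooted on B; its label is I.
If B is scale degree 1 and the mode makes that degree carry a major triad, the tonic is B and the mode is major.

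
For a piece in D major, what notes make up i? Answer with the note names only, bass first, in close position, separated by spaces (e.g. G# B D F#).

D F A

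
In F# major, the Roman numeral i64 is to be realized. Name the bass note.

C#

i in F# major has root F#; the chord is F#-A-C#.
The figure 64 means second inversion — the fifth is in the bass.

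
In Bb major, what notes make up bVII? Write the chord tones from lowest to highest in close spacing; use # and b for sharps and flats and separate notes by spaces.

Ab C Eb

bVII is a major triad on the lowered seventh degree (the subtonic), borrowed from the parallel minor. In Bb major that root is Ab.
So the chord is Ab-C-Eb.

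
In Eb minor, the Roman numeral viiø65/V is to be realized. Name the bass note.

C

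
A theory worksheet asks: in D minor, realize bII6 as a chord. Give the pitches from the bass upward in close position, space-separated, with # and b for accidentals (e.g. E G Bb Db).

G Bb Eb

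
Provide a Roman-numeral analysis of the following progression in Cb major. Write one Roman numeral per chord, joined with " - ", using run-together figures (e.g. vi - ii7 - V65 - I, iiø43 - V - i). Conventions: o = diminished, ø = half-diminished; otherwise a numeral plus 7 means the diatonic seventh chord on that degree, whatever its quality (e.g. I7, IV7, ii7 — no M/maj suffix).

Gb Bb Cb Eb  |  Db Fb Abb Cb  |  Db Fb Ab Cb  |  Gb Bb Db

I43 - iiø7 - ii7 - V

Gb-Bb-Cb-Eb has root Cb, degree 1 in Cb major, so I43.
Db-Fb-Abb-Cb is non-diatonic — iiø7, a mixture chord from Cb minor.
Db-Fb-Ab-Cb: minor seventh chord on Db = scale degree 2 → ii7.
Gb-Bb-Db has root Gb, degree 5 in Cb major, so V.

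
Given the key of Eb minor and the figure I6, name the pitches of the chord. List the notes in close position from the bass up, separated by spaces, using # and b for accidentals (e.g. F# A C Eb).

I6 is the major tonic (Picardy third), borrowed from the parallel major. In Eb minor that root is Eb.
So the chord is Eb-G-Bb, a major triad.
With the 6 figure the chord is in first inversion; from the bass G upward in close position it reads G-Bb-Eb.

G Bb Eb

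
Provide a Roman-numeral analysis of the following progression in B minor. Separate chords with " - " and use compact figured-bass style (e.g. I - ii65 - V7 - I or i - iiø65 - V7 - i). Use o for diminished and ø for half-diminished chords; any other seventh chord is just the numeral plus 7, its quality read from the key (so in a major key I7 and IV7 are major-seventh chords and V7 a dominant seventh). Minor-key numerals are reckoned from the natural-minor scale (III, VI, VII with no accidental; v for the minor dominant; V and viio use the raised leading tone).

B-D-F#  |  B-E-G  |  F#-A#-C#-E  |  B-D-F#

B-D-F# has root B, degree 1 in B minor, so i.
B-E-G: root E is the subdominant; minor triad there is iv64.
F#-A#-C#-E has root F#, degree 5 in B minor, so V7.
B-D-F# has root B, degree 1 in B minor, so i.

i - iv64 - V7 - i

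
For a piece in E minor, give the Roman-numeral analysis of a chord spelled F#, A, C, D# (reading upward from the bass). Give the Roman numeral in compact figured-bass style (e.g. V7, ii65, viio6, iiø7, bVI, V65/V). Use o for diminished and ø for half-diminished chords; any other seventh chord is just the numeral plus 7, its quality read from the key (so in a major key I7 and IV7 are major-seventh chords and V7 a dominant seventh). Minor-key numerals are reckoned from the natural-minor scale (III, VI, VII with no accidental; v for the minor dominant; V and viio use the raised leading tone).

The pitches D#-F#-A-C form a fully diminished seventh chord rooted on D#.
D# is scale degree 7 in E minor, and a fully diminished seventh chord on that degree is written viio7.
With F# in the bass the chord is in first inversion, so the figured bass is 65.

viio65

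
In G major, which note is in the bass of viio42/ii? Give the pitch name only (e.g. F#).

The applied chord viio42/ii is rooted on G#: G#-B-D-F.
The figure 42 means third inversion — the seventh is in the bass.

F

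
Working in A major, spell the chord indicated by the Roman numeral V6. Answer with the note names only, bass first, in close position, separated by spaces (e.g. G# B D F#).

In A major, scale degree 5 is E, and the diatonic chord built there is a major triad.
Stacking thirds from E gives E-G#-B.
With the 6 figure the chord is in first inversion; from the bass G# upward in close position it reads G#-B-E.

G# B E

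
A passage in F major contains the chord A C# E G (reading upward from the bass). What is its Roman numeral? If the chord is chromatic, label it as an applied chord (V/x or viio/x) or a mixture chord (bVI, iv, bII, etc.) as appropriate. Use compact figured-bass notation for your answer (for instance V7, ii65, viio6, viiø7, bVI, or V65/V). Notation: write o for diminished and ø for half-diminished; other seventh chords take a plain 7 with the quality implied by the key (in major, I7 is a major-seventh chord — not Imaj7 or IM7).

The pitches A-C#-E-G form a dominant seventh chord rooted on A.
A is not a diatonic chord root with this quality in F major, but it lies a perfect fifth above D (vi), so the chord functions as an applied dominant of vi.

V7/vi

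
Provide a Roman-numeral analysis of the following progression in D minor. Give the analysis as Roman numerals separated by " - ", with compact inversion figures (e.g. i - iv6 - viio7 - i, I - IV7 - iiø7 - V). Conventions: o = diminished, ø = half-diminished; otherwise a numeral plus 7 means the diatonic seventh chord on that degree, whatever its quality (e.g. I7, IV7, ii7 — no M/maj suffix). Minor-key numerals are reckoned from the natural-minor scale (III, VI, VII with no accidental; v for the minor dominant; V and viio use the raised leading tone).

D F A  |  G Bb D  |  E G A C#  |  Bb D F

i - iv - V43 - VI

D-F-A has root D, degree 1 in D minor, so i.
G-Bb-D: root G is the subdominant; minor triad there is iv.
E-G-A-C#: dominant seventh chord on A = scale degree 5 → V43.
Bb-D-F: major triad on Bb = scale degree 6 → VI.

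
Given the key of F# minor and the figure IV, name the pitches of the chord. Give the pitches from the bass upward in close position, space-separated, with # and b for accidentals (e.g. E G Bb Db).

B D# F#

IV is the major subdominant, borrowed from the parallel major. In F# minor that root is B.
So the chord is B-D#-F#.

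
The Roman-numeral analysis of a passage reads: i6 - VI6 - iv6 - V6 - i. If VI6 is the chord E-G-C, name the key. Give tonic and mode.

E minor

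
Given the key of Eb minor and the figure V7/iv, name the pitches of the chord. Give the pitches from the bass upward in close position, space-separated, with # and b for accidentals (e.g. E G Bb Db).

Eb G Bb Db

V7/iv is a secondary dominant — the dominant seventh of iv. iv in Eb minor is Ab, so the applied chord's root is Eb, a perfect fifth above.
Building a dominant seventh chord on Eb gives Eb-G-Bb-Db.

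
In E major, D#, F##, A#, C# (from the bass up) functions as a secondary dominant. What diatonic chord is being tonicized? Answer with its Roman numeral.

iii

The chord is a dominant seventh chord on D#.
A dominant resolves down a perfect fifth: D# → G#. In E major, G# is scale degree 3, i.e. iii.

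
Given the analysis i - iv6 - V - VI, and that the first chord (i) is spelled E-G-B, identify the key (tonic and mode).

i is given as E-G-B — a minor triad with root E.
If E is scale degree 1 and the mode makes that degree carry a minor triad, the tonic is E and the mode is minor.

E minor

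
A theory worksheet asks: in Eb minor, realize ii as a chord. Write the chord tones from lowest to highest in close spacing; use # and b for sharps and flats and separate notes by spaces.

F Ab C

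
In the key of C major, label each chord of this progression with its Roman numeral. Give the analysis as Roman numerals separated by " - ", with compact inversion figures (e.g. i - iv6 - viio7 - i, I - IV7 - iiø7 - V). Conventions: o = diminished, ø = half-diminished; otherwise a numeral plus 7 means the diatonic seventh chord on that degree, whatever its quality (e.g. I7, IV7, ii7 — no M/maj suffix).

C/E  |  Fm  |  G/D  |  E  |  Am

C/E: root C is the tonic; major triad there is I6.
Fm: F with this quality isn't in the key; it's iv, borrowed from the parallel minor.
G/D: root G is the dominant; major triad there is V64.
E: chromatic; E is V of vi, so V/vi.
Am has root A, degree 6 in C major, so vi.

I6 - iv - V64 - V/vi - vi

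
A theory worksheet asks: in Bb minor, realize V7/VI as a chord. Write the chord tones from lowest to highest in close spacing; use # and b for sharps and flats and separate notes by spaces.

Db F Ab Cb

The slash means an applied dominant: we want the dominant of VI. In Bb minor, VI is Gb major, and its dominant is built on Db.
Building a dominant seventh chord on Db gives Db-F-Ab-Cb.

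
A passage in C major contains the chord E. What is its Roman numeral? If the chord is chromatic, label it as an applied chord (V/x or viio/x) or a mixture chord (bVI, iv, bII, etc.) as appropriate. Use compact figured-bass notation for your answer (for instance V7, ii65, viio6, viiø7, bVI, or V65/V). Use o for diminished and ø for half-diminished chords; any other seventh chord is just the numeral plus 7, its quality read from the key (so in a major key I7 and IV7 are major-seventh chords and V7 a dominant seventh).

V/vi

Stacked in thirds the chord is E-G#-B: a major triad on E.
E is not a diatonic chord root with this quality in C major, but it lies a perfect fifth above A (vi), so the chord functions as an applied dominant of vi.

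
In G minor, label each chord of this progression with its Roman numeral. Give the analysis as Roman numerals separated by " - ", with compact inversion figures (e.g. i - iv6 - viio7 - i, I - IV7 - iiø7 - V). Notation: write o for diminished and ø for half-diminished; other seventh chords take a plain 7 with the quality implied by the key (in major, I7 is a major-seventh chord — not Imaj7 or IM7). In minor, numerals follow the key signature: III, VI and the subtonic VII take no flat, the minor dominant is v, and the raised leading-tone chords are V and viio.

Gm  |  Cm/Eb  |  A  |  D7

i - iv6 - V/V - V7

Gm has root G, degree 1 in G minor, so i.
Cm/Eb: minor triad on C = scale degree 4 → iv6.
A: a major triad on A, the applied dominant of V → V/V.
D7 has root D, degree 5 in G minor, so V7.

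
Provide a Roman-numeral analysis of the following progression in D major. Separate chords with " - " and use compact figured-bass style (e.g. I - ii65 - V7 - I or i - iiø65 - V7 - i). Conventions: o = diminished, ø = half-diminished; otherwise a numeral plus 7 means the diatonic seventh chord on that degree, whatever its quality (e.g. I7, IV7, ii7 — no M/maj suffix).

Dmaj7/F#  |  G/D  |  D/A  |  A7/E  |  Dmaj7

Dmaj7/F# has root D, degree 1 in D major, so I65.
G/D: major triad on G = scale degree 4 → IV64.
D/A: root D is the tonic; major triad there is I64.
A7/E has root A, degree 5 in D major, so V43.
Dmaj7: major seventh chord on D = scale degree 1 → I7.

I65 - IV64 - I64 - V43 - I7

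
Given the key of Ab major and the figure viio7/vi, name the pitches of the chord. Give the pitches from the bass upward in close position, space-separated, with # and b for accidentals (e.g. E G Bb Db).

viio7/vi is a secondary leading-tone chord. The target vi is F in Ab major; the applied chord is rooted a semitone below, on E.
Building a fully diminished seventh chord on E gives E-G-Bb-Db.

E G Bb Db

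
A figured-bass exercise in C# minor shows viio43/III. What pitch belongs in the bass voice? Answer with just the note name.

A

The applied chord viio43/III is rooted on D#: D#-F#-A-C.
The figure 43 means second inversion — the fifth is in the bass.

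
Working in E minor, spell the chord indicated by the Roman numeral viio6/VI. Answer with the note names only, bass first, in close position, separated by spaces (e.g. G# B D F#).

D F B

The slash marks an applied leading-tone chord: viio of VI. In E minor, VI is C, so the leading tone to it is B, a half step below.
Building a diminished triad on B gives B-D-F.
The figured bass 6 indicates first inversion, placing the third (D) in the bass: D-F-B.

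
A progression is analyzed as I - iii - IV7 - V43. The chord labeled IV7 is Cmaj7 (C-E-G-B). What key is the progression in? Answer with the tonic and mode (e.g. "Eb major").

The anchor chord is a major seventh chord on C, labeled IV7.
If C is scale degree 4 and the mode makes that degree carry a major seventh chord, the tonic is G and the mode is major.

G major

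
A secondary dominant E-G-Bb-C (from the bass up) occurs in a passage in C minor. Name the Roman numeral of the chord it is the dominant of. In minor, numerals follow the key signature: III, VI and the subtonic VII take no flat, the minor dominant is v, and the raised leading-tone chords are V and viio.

The chord is a dominant seventh chord on C.
A dominant resolves down a perfect fifth: C → F. In C minor, F is scale degree 4, i.e. iv.

iv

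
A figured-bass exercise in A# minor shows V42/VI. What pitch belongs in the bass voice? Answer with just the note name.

B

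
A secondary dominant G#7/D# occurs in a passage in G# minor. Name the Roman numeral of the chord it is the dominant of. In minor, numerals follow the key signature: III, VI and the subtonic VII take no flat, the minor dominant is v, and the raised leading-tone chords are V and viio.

iv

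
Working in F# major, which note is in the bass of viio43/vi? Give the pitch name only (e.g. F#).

G#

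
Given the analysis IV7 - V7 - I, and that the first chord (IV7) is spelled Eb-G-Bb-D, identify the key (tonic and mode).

Bb major

IV7 is given as Eb-G-Bb-D — a major seventh chord with root Eb.
Counting down 3 scale steps from Eb places the tonic on Bb; a major seventh chord on degree 4 is diatonic only in major.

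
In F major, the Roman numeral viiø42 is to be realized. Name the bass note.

D

viiø in F major has root E; the chord is E-G-Bb-D.
The figure 42 means third inversion — the seventh is in the bass.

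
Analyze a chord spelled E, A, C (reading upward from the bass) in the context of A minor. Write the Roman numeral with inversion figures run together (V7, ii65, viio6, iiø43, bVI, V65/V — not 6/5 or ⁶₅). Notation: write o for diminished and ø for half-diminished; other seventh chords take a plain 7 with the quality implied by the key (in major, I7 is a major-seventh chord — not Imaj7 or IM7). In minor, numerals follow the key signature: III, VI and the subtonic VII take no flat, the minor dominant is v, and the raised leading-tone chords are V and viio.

i64

The pitches A-C-E form a minor triad rooted on A.
In A minor, A is the tonic; the diatonic minor triad there is i.
With E in the bass the chord is in second inversion, so the figured bass is 64.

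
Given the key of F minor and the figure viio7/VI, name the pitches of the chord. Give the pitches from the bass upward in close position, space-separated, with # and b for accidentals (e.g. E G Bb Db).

viio7/VI is a secondary leading-tone chord. The target VI is Db in F minor; the applied chord is rooted a semitone below, on C.
Building a fully diminished seventh chord on C gives C-Eb-Gb-Bbb.

C Eb Gb Bbb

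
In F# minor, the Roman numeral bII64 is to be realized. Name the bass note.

D

bII in F# minor has root G; the chord is G-B-D.
The figure 64 means second inversion — the fifth is in the bass.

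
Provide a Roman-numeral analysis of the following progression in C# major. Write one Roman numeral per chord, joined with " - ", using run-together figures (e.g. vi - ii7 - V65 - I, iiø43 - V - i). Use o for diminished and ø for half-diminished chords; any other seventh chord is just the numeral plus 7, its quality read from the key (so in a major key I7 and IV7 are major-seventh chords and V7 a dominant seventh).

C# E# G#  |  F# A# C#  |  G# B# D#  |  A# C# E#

C#-E#-G#: root C# is the tonic; major triad there is I.
F#-A#-C#: major triad on F# = scale degree 4 → IV.
G#-B#-D#: root G# is the dominant; major triad there is V.
A#-C#-E# has root A#, degree 6 in C# major, so vi.

I - IV - V - vi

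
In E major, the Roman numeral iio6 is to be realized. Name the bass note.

A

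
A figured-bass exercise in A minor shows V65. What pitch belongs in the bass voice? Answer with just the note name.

G#

V in A minor has root E; the chord is E-G#-B-D.
The figure 65 means first inversion — the third is in the bass.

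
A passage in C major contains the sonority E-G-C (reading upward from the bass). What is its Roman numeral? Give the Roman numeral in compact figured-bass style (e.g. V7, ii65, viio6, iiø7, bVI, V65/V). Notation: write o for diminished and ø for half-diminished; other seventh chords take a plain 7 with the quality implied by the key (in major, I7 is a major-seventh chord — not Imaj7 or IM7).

Stacked in thirds the chord is C-E-G: a major triad on C.
In C major, C is the tonic; the diatonic major triad there is I.
With E in the bass the chord is in first inversion, so the figured bass is 6.

I6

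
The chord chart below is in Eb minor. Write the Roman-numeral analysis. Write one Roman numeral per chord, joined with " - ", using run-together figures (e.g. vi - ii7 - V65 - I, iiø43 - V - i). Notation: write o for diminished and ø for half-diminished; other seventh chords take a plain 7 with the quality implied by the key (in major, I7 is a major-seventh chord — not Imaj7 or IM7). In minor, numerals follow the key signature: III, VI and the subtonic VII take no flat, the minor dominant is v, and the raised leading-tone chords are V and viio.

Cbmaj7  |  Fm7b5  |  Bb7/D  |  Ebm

VI7 - iiø7 - V65 - i

Cbmaj7 has root Cb, degree 6 in Eb minor, so VI7.
Fm7b5: root F is the supertonic; half-diminished seventh chord there is iiø7.
Bb7/D: dominant seventh chord on Bb = scale degree 5 → V65.
Ebm has root Eb, degree 1 in Eb minor, so i.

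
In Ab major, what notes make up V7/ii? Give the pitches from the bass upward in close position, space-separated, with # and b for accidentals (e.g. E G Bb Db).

V7/ii is a secondary dominant — the dominant seventh of ii. ii in Ab major is Bb, so the applied chord's root is F, a perfect fifth above.
Building a dominant seventh chord on F gives F-A-C-Eb.

F A C Eb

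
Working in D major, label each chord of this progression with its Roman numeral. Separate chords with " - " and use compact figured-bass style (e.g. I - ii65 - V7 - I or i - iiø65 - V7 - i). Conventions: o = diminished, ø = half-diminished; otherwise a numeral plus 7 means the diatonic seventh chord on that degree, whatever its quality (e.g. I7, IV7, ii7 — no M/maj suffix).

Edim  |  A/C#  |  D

iio - V6 - I

Edim: E with this quality isn't in the key; it's iio, borrowed from the parallel minor.
A/C#: root A is the dominant; major triad there is V6.
D has root D, degree 1 in D major, so I.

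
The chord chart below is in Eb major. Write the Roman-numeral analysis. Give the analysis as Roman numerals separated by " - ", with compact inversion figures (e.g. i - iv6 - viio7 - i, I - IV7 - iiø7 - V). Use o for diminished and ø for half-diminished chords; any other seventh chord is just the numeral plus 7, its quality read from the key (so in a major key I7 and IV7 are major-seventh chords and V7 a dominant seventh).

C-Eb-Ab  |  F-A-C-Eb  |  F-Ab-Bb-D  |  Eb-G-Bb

IV6 - V7/V - V43 - I

C-Eb-Ab: major triad on Ab = scale degree 4 → IV6.
F-A-C-Eb: chromatic; F is V of V, so V7/V.
F-Ab-Bb-D: dominant seventh chord on Bb = scale degree 5 → V43.
Eb-G-Bb: major triad on Eb = scale degree 1 → I.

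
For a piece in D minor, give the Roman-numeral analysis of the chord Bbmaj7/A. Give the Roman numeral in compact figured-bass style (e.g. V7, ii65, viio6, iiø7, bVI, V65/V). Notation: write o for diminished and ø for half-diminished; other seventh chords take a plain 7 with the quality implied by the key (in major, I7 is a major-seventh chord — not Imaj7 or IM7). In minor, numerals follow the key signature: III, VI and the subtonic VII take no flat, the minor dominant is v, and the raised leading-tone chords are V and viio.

VI42

The pitches Bb-D-F-A form a major seventh chord rooted on Bb.
In D minor, Bb is the submediant; the diatonic major seventh chord there is VI7.
With A in the bass the chord is in third inversion, so the figured bass is 42.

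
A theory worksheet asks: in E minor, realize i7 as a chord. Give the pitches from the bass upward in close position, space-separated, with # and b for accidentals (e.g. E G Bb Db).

E G B D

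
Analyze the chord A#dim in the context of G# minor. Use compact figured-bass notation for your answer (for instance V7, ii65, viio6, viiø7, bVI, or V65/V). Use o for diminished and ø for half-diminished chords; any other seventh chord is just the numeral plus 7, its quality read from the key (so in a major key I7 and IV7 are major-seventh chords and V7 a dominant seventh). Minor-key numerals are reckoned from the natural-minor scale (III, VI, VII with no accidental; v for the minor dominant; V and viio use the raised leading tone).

Stacked in thirds the chord is A#-C#-E: a diminished triad on A#.
In G# minor, A# is the supertonic; the diatonic diminished triad there is iio.

iio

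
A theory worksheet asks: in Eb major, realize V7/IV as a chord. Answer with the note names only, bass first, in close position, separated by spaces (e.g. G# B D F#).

Eb G Bb Db

V7/IV is a secondary dominant — the dominant seventh of IV. IV in Eb major is Ab, so the applied chord's root is Eb, a perfect fifth above.
Building a dominant seventh chord on Eb gives Eb-G-Bb-Db.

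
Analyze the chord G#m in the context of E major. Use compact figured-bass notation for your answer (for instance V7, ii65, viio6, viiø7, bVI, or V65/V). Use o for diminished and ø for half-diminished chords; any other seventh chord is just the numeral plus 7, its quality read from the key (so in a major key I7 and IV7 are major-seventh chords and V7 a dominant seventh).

iii

Stacked in thirds the chord is G#-B-D#: a minor triad on G#.
G# is scale degree 3 in E major, and a minor triad on that degree is written iii.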